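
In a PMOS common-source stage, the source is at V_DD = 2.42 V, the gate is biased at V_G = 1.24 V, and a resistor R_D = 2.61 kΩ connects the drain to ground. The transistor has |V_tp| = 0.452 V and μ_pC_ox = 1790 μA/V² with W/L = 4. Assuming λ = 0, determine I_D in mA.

I_D = 0.855 mA

V_SG = V_DD − V_G = 2.42 − 1.24 = 1.18 V, so V_ov = 1.18 − 0.452 = 0.728 V.
k_p = μ_pC_ox · (W/L) = 7.16 mA/V².
Assume saturation: I_D = ½ k_p V_ov² = 0.5 × 7.16 × 0.728² = 1.9 mA, giving V_SD = V_DD − I_D R_D = 2.42 − 1.9 × 2.61 = -2.53 V.
But -2.53 V < V_ov = 0.728 V, so the device is actually in triode.
In triode I_D = k_p[V_ov V_SD − ½ V_SD²] and I_D = (V_DD − V_SD)/R_D. Equating: 9.34 V_SD² − 14.6 V_SD + 2.42 = 0, giving V_SD = 0.188 V (the root below V_ov).
I_D = (2.42 − 0.188) / 2.61 = 0.855 mA.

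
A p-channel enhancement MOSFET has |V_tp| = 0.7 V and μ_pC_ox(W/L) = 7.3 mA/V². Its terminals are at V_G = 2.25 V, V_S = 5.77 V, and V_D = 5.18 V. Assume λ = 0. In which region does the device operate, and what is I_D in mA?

V_SG = V_S − V_G = 5.77 − 2.25 = 3.52 V; V_SD = V_S − V_D = 5.77 − 5.18 = 0.59 V.
V_ov = V_SG − |V_tp| = 3.52 − 0.7 = 2.82 V.
Since V_SD = 0.59 V < V_ov = 2.82 V, the device is in the triode region.
I_D = k_p [V_ov · V_SD − ½ V_SD²] = 7.3 × [2.82 × 0.59 − 0.5 × 0.59²] = 10.9 mA.

Triode; I_D = 10.9 mA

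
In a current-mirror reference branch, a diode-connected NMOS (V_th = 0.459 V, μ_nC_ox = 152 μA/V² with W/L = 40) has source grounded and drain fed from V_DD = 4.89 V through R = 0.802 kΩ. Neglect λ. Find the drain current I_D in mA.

I_D = 4.08 mA

With gate tied to drain, V_GS = V_DS ≥ V_GS − V_th, so the device is in saturation.
k_n = μ_nC_ox · (W/L) = 6.08 mA/V².
KCL at the drain: ½ k_n (V_GS − V_th)² = (V_DD − V_GS)/R.
Let x = V_GS − 0.459. Then 2.44 x² + x − 4.431 = 0, giving x = 1.16 V (positive root), so V_GS = 1.62 V.
I_D = (V_DD − V_GS)/R = (4.89 − 1.62) / 0.802 = 4.08 mA.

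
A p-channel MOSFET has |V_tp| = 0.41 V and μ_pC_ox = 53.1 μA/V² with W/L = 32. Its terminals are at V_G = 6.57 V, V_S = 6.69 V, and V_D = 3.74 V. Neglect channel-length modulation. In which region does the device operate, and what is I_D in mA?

Cutoff; I_D = 0 mA

V_SG = V_S − V_G = 6.69 − 6.57 = 0.12 V; V_SD = V_S − V_D = 6.69 − 3.74 = 2.95 V.
V_SG = 0.12 V < |V_tp| = 0.41 V, so the transistor is in cutoff.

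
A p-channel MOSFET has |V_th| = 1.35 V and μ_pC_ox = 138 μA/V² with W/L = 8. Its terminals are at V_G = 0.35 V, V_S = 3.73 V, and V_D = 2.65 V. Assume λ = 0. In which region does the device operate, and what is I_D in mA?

Triode; I_D = 1.78 mA

V_SG = V_S − V_G = 3.73 − 0.35 = 3.38 V; V_SD = V_S − V_D = 3.73 − 2.65 = 1.08 V.
k_p = μ_pC_ox · (W/L) = 1.104 mA/V².
V_ov = V_SG − |V_th| = 3.38 − 1.35 = 2.03 V.
Since V_SD = 1.08 V < V_ov = 2.03 V, the device is in the triode region.
I_D = k_p [V_ov · V_SD − ½ V_SD²] = 1.104 × [2.03 × 1.08 − 0.5 × 1.08²] = 1.78 mA.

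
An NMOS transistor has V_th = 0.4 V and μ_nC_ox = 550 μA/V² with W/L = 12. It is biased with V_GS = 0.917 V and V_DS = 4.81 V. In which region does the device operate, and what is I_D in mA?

k_n = μ_nC_ox · (W/L) = 6.6 mA/V².
V_ov = V_GS − V_th = 0.917 − 0.4 = 0.517 V.
Since V_DS = 4.81 V ≥ V_ov = 0.517 V, the device is in saturation.
I_D = ½ k_n V_ov² = 0.5 × 6.6 × 0.517² = 0.882 mA.

Saturation; I_D = 0.882 mA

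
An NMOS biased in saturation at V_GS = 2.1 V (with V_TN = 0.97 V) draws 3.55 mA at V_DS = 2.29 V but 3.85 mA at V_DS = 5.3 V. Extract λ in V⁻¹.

With V_GS fixed, I_D ∝ (1 + λ V_DS) in saturation, so I_D2/I_D1 = (1 + λ V_DS2)/(1 + λ V_DS1).
3.85/3.55 = 1.085 = (1 + 5.3 λ)/(1 + 2.29 λ).
Solving: λ (I_D1 V_DS2 − I_D2 V_DS1) = I_D2 − I_D1, so λ = (3.85 − 3.55) / (3.55 × 5.3 − 3.85 × 2.29) = 0.3 / 10 = 0.03 V⁻¹.

λ = 0.0300 V⁻¹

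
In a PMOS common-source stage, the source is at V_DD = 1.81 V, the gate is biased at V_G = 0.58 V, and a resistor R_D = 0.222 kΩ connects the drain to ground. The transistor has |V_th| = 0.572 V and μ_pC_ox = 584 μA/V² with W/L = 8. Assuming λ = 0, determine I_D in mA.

I_D = 1.01 mA

V_SG = V_DD − V_G = 1.81 − 0.58 = 1.23 V, so V_ov = 1.23 − 0.572 = 0.658 V.
k_p = μ_pC_ox · (W/L) = 4.672 mA/V².
Assume saturation: I_D = ½ k_p V_ov² = 0.5 × 4.672 × 0.658² = 1.01 mA, giving V_SD = V_DD − I_D R_D = 1.81 − 1.01 × 0.222 = 1.59 V.
V_SD = 1.59 V ≥ V_ov = 0.658 V, confirming saturation.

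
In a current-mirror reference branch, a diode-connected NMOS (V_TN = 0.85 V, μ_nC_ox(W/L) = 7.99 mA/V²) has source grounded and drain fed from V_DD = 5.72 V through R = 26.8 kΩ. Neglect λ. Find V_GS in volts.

V_GS = 1.06 V

With gate tied to drain, V_GS = V_DS ≥ V_GS − V_TN, so the device is in saturation.
KCL at the drain: ½ k_n (V_GS − V_TN)² = (V_DD − V_GS)/R.
Let x = V_GS − 0.85. Then 107 x² + x − 4.87 = 0, giving x = 0.209 V (positive root), so V_GS = 1.06 V.
I_D = (V_DD − V_GS)/R = (5.72 − 1.06) / 26.8 = 0.174 mA.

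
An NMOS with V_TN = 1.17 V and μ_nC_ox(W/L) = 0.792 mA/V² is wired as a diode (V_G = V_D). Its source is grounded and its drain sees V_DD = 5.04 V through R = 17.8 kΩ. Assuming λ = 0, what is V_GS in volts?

V_GS = 1.84 V

With gate tied to drain, V_GS = V_DS ≥ V_GS − V_TN, so the device is in saturation.
KCL at the drain: ½ k_n (V_GS − V_TN)² = (V_DD − V_GS)/R.
Let x = V_GS − 1.17. Then 7.05 x² + x − 3.87 = 0, giving x = 0.673 V (positive root), so V_GS = 1.84 V.
I_D = (V_DD − V_GS)/R = (5.04 − 1.84) / 17.8 = 0.18 mA.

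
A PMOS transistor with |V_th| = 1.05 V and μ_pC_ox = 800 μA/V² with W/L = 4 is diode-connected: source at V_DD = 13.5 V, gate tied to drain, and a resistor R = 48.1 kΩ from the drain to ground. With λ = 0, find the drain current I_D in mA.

I_D = 0.251 mA

With gate tied to drain, V_SG = V_SD ≥ V_SG − |V_th|, so the device is in saturation.
k_p = μ_pC_ox · (W/L) = 3.2 mA/V².
KCL at the drain: ½ k_p (V_SG − |V_th|)² = (V_DD − V_SG)/R.
Let x = V_SG − 1.05. Then 77 x² + x − 12.45 = 0, giving x = 0.396 V (positive root), so V_SG = 1.45 V.
I_D = (V_DD − V_SG)/R = (13.5 − 1.45) / 48.1 = 0.251 mA.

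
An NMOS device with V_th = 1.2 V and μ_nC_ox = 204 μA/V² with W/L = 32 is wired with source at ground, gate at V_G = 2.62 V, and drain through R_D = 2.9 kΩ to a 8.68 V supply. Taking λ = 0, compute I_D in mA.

V_GS = V_G = 2.62 V, so V_ov = 2.62 − 1.2 = 1.42 V.
k_n = μ_nC_ox · (W/L) = 6.528 mA/V².
Assume saturation: I_D = ½ k_n V_ov² = 0.5 × 6.528 × 1.42² = 6.58 mA, giving V_DS = V_DD − I_D R_D = 8.68 − 6.58 × 2.9 = -10.4 V.
But -10.4 V < V_ov = 1.42 V, so the device is actually in triode.
In triode I_D = k_n[V_ov V_DS − ½ V_DS²] and I_D = (V_DD − V_DS)/R_D. Equating: 9.47 V_DS² − 27.88 V_DS + 8.68 = 0, giving V_DS = 0.354 V (the root below V_ov).
I_D = (8.68 − 0.354) / 2.9 = 2.87 mA.

I_D = 2.87 mA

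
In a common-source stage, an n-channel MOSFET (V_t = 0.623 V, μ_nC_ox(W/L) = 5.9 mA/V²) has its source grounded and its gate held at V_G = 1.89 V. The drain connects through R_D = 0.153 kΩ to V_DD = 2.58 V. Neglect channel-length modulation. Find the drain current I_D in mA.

I_D = 4.74 mA

V_GS = V_G = 1.89 V, so V_ov = 1.89 − 0.623 = 1.27 V.
Assume saturation: I_D = ½ k_n V_ov² = 0.5 × 5.9 × 1.27² = 4.74 mA, giving V_DS = V_DD − I_D R_D = 2.58 − 4.74 × 0.153 = 1.86 V.
V_DS = 1.86 V ≥ V_ov = 1.27 V, confirming saturation.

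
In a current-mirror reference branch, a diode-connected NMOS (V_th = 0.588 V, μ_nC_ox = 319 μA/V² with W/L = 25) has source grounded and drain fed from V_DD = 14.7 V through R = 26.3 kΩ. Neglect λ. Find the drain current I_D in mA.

I_D = 0.523 mA

With gate tied to drain, V_GS = V_DS ≥ V_GS − V_th, so the device is in saturation.
k_n = μ_nC_ox · (W/L) = 7.975 mA/V².
KCL at the drain: ½ k_n (V_GS − V_th)² = (V_DD − V_GS)/R.
Let x = V_GS − 0.588. Then 105 x² + x − 14.11 = 0, giving x = 0.362 V (positive root), so V_GS = 0.95 V.
I_D = (V_DD − V_GS)/R = (14.7 − 0.95) / 26.3 = 0.523 mA.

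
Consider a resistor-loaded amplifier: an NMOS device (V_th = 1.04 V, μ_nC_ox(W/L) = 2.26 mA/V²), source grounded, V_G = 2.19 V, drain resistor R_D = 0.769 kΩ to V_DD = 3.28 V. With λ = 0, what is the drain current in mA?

V_GS = V_G = 2.19 V, so V_ov = 2.19 − 1.04 = 1.15 V.
Assume saturation: I_D = ½ k_n V_ov² = 0.5 × 2.26 × 1.15² = 1.49 mA, giving V_DS = V_DD − I_D R_D = 3.28 − 1.49 × 0.769 = 2.13 V.
V_DS = 2.13 V ≥ V_ov = 1.15 V, confirming saturation.

I_D = 1.49 mA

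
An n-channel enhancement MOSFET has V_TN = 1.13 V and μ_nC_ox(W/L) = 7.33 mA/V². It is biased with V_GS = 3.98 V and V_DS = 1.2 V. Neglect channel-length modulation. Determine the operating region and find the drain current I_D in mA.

V_ov = V_GS − V_TN = 3.98 − 1.13 = 2.85 V.
Since V_DS = 1.2 V < V_ov = 2.85 V, the device is in the triode region.
I_D = k_n [V_ov · V_DS − ½ V_DS²] = 7.33 × [2.85 × 1.2 − 0.5 × 1.2²] = 19.8 mA.

Triode; I_D = 19.8 mA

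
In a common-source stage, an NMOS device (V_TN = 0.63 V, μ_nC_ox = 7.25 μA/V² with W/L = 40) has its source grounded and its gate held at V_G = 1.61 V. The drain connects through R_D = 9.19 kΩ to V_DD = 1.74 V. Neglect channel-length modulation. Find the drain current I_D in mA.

V_GS = V_G = 1.61 V, so V_ov = 1.61 − 0.63 = 0.98 V.
k_n = μ_nC_ox · (W/L) = 0.29 mA/V².
Assume saturation: I_D = ½ k_n V_ov² = 0.5 × 0.29 × 0.98² = 0.139 mA, giving V_DS = V_DD − I_D R_D = 1.74 − 0.139 × 9.19 = 0.46 V.
But 0.46 V < V_ov = 0.98 V, so the device is actually in triode.
In triode I_D = k_n[V_ov V_DS − ½ V_DS²] and I_D = (V_DD − V_DS)/R_D. Equating: 1.33 V_DS² − 3.612 V_DS + 1.74 = 0, giving V_DS = 0.627 V (the root below V_ov).
I_D = (1.74 − 0.627) / 9.19 = 0.121 mA.

I_D = 0.121 mA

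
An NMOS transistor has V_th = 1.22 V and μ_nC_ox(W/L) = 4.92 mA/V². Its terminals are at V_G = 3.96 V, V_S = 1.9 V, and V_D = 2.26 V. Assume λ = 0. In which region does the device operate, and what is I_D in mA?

Triode; I_D = 1.17 mA

V_GS = V_G − V_S = 3.96 − 1.9 = 2.06 V; V_DS = V_D − V_S = 2.26 − 1.9 = 0.36 V.
V_ov = V_GS − V_th = 2.06 − 1.22 = 0.84 V.
Since V_DS = 0.36 V < V_ov = 0.84 V, the device is in the triode region.
I_D = k_n [V_ov · V_DS − ½ V_DS²] = 4.92 × [0.84 × 0.36 − 0.5 × 0.36²] = 1.17 mA.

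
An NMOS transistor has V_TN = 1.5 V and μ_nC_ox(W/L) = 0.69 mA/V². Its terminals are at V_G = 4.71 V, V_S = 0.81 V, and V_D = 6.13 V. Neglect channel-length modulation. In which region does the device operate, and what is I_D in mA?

Saturation; I_D = 1.99 mA

V_GS = V_G − V_S = 4.71 − 0.81 = 3.9 V; V_DS = V_D − V_S = 6.13 − 0.81 = 5.32 V.
V_ov = V_GS − V_TN = 3.9 − 1.5 = 2.4 V.
Since V_DS = 5.32 V ≥ V_ov = 2.4 V, the device is in saturation.
I_D = ½ k_n V_ov² = 0.5 × 0.69 × 2.4² = 1.99 mA.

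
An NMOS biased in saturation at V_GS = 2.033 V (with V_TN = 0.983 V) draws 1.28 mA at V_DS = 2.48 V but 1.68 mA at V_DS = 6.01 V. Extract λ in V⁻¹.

λ = 0.113 V⁻¹

With V_GS fixed, I_D ∝ (1 + λ V_DS) in saturation, so I_D2/I_D1 = (1 + λ V_DS2)/(1 + λ V_DS1).
1.68/1.28 = 1.312 = (1 + 6.01 λ)/(1 + 2.48 λ).
Solving: λ (I_D1 V_DS2 − I_D2 V_DS1) = I_D2 − I_D1, so λ = (1.68 − 1.28) / (1.28 × 6.01 − 1.68 × 2.48) = 0.4 / 3.53 = 0.113 V⁻¹.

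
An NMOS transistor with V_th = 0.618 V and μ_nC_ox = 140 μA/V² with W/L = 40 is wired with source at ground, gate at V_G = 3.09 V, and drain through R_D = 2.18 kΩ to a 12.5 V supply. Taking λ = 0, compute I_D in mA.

I_D = 5.53 mA

V_GS = V_G = 3.09 V, so V_ov = 3.09 − 0.618 = 2.47 V.
k_n = μ_nC_ox · (W/L) = 5.6 mA/V².
Assume saturation: I_D = ½ k_n V_ov² = 0.5 × 5.6 × 2.47² = 17.1 mA, giving V_DS = V_DD − I_D R_D = 12.5 − 17.1 × 2.18 = -24.8 V.
But -24.8 V < V_ov = 2.47 V, so the device is actually in triode.
In triode I_D = k_n[V_ov V_DS − ½ V_DS²] and I_D = (V_DD − V_DS)/R_D. Equating: 6.1 V_DS² − 31.18 V_DS + 12.5 = 0, giving V_DS = 0.439 V (the root below V_ov).
I_D = (12.5 − 0.439) / 2.18 = 5.53 mA.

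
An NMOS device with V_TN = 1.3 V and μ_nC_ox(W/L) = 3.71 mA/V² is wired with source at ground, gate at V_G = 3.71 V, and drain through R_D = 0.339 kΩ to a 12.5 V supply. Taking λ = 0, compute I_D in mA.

V_GS = V_G = 3.71 V, so V_ov = 3.71 − 1.3 = 2.41 V.
Assume saturation: I_D = ½ k_n V_ov² = 0.5 × 3.71 × 2.41² = 10.8 mA, giving V_DS = V_DD − I_D R_D = 12.5 − 10.8 × 0.339 = 8.85 V.
V_DS = 8.85 V ≥ V_ov = 2.41 V, confirming saturation.

I_D = 10.8 mA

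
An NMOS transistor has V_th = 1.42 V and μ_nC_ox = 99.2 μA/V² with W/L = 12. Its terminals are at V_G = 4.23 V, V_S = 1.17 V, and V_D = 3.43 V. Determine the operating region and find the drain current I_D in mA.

V_GS = V_G − V_S = 4.23 − 1.17 = 3.06 V; V_DS = V_D − V_S = 3.43 − 1.17 = 2.26 V.
k_n = μ_nC_ox · (W/L) = 1.19 mA/V².
V_ov = V_GS − V_th = 3.06 − 1.42 = 1.64 V.
Since V_DS = 2.26 V ≥ V_ov = 1.64 V, the device is in saturation.
I_D = ½ k_n V_ov² = 0.5 × 1.19 × 1.64² = 1.6 mA.

Saturation; I_D = 1.60 mA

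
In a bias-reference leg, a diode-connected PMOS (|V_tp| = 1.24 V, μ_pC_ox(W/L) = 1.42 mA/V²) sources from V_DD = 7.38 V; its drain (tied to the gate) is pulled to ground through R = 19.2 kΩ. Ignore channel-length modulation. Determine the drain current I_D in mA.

I_D = 0.287 mA

With gate tied to drain, V_SG = V_SD ≥ V_SG − |V_tp|, so the device is in saturation.
KCL at the drain: ½ k_p (V_SG − |V_tp|)² = (V_DD − V_SG)/R.
Let x = V_SG − 1.24. Then 13.6 x² + x − 6.14 = 0, giving x = 0.635 V (positive root), so V_SG = 1.88 V.
I_D = (V_DD − V_SG)/R = (7.38 − 1.88) / 19.2 = 0.287 mA.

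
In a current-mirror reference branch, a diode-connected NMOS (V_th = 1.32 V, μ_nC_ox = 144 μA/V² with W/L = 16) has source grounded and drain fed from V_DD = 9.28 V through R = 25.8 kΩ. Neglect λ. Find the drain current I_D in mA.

With gate tied to drain, V_GS = V_DS ≥ V_GS − V_th, so the device is in saturation.
k_n = μ_nC_ox · (W/L) = 2.304 mA/V².
KCL at the drain: ½ k_n (V_GS − V_th)² = (V_DD − V_GS)/R.
Let x = V_GS − 1.32. Then 29.7 x² + x − 7.96 = 0, giving x = 0.501 V (positive root), so V_GS = 1.82 V.
I_D = (V_DD − V_GS)/R = (9.28 − 1.82) / 25.8 = 0.289 mA.

I_D = 0.289 mA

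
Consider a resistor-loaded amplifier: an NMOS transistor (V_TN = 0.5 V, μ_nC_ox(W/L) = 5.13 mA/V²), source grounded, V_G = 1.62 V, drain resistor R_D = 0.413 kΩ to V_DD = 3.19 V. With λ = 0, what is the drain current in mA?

V_GS = V_G = 1.62 V, so V_ov = 1.62 − 0.5 = 1.12 V.
Assume saturation: I_D = ½ k_n V_ov² = 0.5 × 5.13 × 1.12² = 3.22 mA, giving V_DS = V_DD − I_D R_D = 3.19 − 3.22 × 0.413 = 1.86 V.
V_DS = 1.86 V ≥ V_ov = 1.12 V, confirming saturation.

I_D = 3.22 mA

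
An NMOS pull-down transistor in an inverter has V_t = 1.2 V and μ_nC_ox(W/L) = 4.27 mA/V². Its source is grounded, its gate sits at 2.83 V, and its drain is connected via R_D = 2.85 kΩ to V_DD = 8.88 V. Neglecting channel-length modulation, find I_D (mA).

V_GS = V_G = 2.83 V, so V_ov = 2.83 − 1.2 = 1.63 V.
Assume saturation: I_D = ½ k_n V_ov² = 0.5 × 4.27 × 1.63² = 5.67 mA, giving V_DS = V_DD − I_D R_D = 8.88 − 5.67 × 2.85 = -7.29 V.
But -7.29 V < V_ov = 1.63 V, so the device is actually in triode.
In triode I_D = k_n[V_ov V_DS − ½ V_DS²] and I_D = (V_DD − V_DS)/R_D. Equating: 6.08 V_DS² − 20.84 V_DS + 8.88 = 0, giving V_DS = 0.499 V (the root below V_ov).
I_D = (8.88 − 0.499) / 2.85 = 2.94 mA.

I_D = 2.94 mA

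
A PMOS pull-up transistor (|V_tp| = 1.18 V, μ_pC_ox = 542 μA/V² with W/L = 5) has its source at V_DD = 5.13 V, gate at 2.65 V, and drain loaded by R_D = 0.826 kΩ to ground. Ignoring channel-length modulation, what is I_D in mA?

V_SG = V_DD − V_G = 5.13 − 2.65 = 2.48 V, so V_ov = 2.48 − 1.18 = 1.3 V.
k_p = μ_pC_ox · (W/L) = 2.71 mA/V².
Assume saturation: I_D = ½ k_p V_ov² = 0.5 × 2.71 × 1.3² = 2.29 mA, giving V_SD = V_DD − I_D R_D = 5.13 − 2.29 × 0.826 = 3.24 V.
V_SD = 3.24 V ≥ V_ov = 1.3 V, confirming saturation.

I_D = 2.29 mA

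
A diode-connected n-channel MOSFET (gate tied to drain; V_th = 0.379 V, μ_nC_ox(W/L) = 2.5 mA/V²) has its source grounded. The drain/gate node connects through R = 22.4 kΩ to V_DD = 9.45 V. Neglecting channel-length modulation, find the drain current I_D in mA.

I_D = 0.380 mA

With gate tied to drain, V_GS = V_DS ≥ V_GS − V_th, so the device is in saturation.
KCL at the drain: ½ k_n (V_GS − V_th)² = (V_DD − V_GS)/R.
Let x = V_GS − 0.379. Then 28 x² + x − 9.071 = 0, giving x = 0.552 V (positive root), so V_GS = 0.931 V.
I_D = (V_DD − V_GS)/R = (9.45 − 0.931) / 22.4 = 0.38 mA.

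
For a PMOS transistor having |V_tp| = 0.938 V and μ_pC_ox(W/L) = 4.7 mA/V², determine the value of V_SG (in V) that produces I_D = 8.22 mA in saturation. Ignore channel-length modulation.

In saturation I_D = ½ k_p (V_SG − |V_tp|)², so V_SG − |V_tp| = √(2 I_D / k_p) = √(2 × 8.22 / 4.7) = 1.87 V.
V_SG = 0.938 + 1.87 = 2.81 V.

V_SG = 2.81 V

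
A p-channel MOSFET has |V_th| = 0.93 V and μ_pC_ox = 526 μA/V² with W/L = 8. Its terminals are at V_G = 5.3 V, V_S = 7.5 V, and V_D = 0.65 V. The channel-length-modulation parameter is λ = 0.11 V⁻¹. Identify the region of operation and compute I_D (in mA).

V_SG = V_S − V_G = 7.5 − 5.3 = 2.2 V; V_SD = V_S − V_D = 7.5 − 0.65 = 6.85 V.
k_p = μ_pC_ox · (W/L) = 4.208 mA/V².
V_ov = V_SG − |V_th| = 2.2 − 0.93 = 1.27 V.
Since V_SD = 6.85 V ≥ V_ov = 1.27 V, the device is in saturation.
I_D = ½ k_p V_ov² (1 + λ V_SD) = 0.5 × 4.208 × 1.27² × (1 + 0.11 × 6.85) = 5.95 mA.

Saturation; I_D = 5.95 mA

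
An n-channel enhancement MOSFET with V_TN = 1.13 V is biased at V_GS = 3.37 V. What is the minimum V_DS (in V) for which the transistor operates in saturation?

The boundary between triode and saturation is V_DS = V_GS − V_TN = V_ov.
V_ov = 3.37 − 1.13 = 2.24 V.

V_DS,sat = 2.24 V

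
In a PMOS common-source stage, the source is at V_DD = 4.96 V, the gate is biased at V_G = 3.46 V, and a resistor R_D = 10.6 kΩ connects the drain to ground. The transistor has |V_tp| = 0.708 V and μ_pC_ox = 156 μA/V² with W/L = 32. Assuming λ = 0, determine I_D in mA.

V_SG = V_DD − V_G = 4.96 − 3.46 = 1.5 V, so V_ov = 1.5 − 0.708 = 0.792 V.
k_p = μ_pC_ox · (W/L) = 4.992 mA/V².
Assume saturation: I_D = ½ k_p V_ov² = 0.5 × 4.992 × 0.792² = 1.57 mA, giving V_SD = V_DD − I_D R_D = 4.96 − 1.57 × 10.6 = -11.6 V.
But -11.6 V < V_ov = 0.792 V, so the device is actually in triode.
In triode I_D = k_p[V_ov V_SD − ½ V_SD²] and I_D = (V_DD − V_SD)/R_D. Equating: 26.5 V_SD² − 42.91 V_SD + 4.96 = 0, giving V_SD = 0.125 V (the root below V_ov).
I_D = (4.96 − 0.125) / 10.6 = 0.456 mA.

I_D = 0.456 mA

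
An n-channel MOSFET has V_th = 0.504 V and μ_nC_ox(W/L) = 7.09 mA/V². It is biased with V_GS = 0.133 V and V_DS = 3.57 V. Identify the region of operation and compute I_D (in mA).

Cutoff; I_D = 0 mA

V_GS = 0.133 V < V_th = 0.504 V, so the transistor is in cutoff.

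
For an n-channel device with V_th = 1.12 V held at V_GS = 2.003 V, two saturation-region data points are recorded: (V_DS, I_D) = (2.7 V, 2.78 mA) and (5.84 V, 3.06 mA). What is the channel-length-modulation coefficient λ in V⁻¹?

With V_GS fixed, I_D ∝ (1 + λ V_DS) in saturation, so I_D2/I_D1 = (1 + λ V_DS2)/(1 + λ V_DS1).
3.06/2.78 = 1.101 = (1 + 5.84 λ)/(1 + 2.7 λ).
Solving: λ (I_D1 V_DS2 − I_D2 V_DS1) = I_D2 − I_D1, so λ = (3.06 − 2.78) / (2.78 × 5.84 − 3.06 × 2.7) = 0.28 / 7.97 = 0.0351 V⁻¹.

λ = 0.0351 V⁻¹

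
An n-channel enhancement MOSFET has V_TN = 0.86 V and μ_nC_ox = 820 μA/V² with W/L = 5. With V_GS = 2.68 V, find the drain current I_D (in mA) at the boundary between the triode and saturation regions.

I_D = 6.79 mA

At the boundary V_DS = V_ov = V_GS − V_TN = 2.68 − 0.86 = 1.82 V.
k_n = μ_nC_ox · (W/L) = 4.1 mA/V².
I_D = ½ k_n V_ov² = 0.5 × 4.1 × 1.82² = 6.79 mA.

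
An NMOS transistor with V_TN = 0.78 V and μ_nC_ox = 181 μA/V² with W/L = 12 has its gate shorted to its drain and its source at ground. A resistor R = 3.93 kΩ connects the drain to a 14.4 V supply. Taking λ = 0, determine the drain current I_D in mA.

With gate tied to drain, V_GS = V_DS ≥ V_GS − V_TN, so the device is in saturation.
k_n = μ_nC_ox · (W/L) = 2.172 mA/V².
KCL at the drain: ½ k_n (V_GS − V_TN)² = (V_DD − V_GS)/R.
Let x = V_GS − 0.78. Then 4.27 x² + x − 13.62 = 0, giving x = 1.67 V (positive root), so V_GS = 2.45 V.
I_D = (V_DD − V_GS)/R = (14.4 − 2.45) / 3.93 = 3.04 mA.

I_D = 3.04 mA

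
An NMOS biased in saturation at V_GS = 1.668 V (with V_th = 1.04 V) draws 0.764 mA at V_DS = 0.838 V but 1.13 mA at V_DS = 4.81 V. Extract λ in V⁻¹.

λ = 0.134 V⁻¹

With V_GS fixed, I_D ∝ (1 + λ V_DS) in saturation, so I_D2/I_D1 = (1 + λ V_DS2)/(1 + λ V_DS1).
1.13/0.764 = 1.479 = (1 + 4.81 λ)/(1 + 0.838 λ).
Solving: λ (I_D1 V_DS2 − I_D2 V_DS1) = I_D2 − I_D1, so λ = (1.13 − 0.764) / (0.764 × 4.81 − 1.13 × 0.838) = 0.366 / 2.73 = 0.134 V⁻¹.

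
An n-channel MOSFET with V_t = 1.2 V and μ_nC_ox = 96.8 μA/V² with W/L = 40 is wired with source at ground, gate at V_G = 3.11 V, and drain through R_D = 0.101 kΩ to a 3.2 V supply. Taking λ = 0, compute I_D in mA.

I_D = 7.06 mA

V_GS = V_G = 3.11 V, so V_ov = 3.11 − 1.2 = 1.91 V.
k_n = μ_nC_ox · (W/L) = 3.872 mA/V².
Assume saturation: I_D = ½ k_n V_ov² = 0.5 × 3.872 × 1.91² = 7.06 mA, giving V_DS = V_DD − I_D R_D = 3.2 − 7.06 × 0.101 = 2.49 V.
V_DS = 2.49 V ≥ V_ov = 1.91 V, confirming saturation.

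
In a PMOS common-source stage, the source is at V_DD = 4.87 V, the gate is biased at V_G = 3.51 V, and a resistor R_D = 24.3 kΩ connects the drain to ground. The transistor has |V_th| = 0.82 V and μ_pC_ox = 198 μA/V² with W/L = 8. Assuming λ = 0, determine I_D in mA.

I_D = 0.188 mA

V_SG = V_DD − V_G = 4.87 − 3.51 = 1.36 V, so V_ov = 1.36 − 0.82 = 0.54 V.
k_p = μ_pC_ox · (W/L) = 1.584 mA/V².
Assume saturation: I_D = ½ k_p V_ov² = 0.5 × 1.584 × 0.54² = 0.231 mA, giving V_SD = V_DD − I_D R_D = 4.87 − 0.231 × 24.3 = -0.742 V.
But -0.742 V < V_ov = 0.54 V, so the device is actually in triode.
In triode I_D = k_p[V_ov V_SD − ½ V_SD²] and I_D = (V_DD − V_SD)/R_D. Equating: 19.2 V_SD² − 21.79 V_SD + 4.87 = 0, giving V_SD = 0.307 V (the root below V_ov).
I_D = (4.87 − 0.307) / 24.3 = 0.188 mA.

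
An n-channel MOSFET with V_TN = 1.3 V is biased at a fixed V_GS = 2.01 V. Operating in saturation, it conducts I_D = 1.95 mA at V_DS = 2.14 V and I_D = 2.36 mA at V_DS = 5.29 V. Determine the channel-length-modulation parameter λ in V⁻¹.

With V_GS fixed, I_D ∝ (1 + λ V_DS) in saturation, so I_D2/I_D1 = (1 + λ V_DS2)/(1 + λ V_DS1).
2.36/1.95 = 1.21 = (1 + 5.29 λ)/(1 + 2.14 λ).
Solving: λ (I_D1 V_DS2 − I_D2 V_DS1) = I_D2 − I_D1, so λ = (2.36 − 1.95) / (1.95 × 5.29 − 2.36 × 2.14) = 0.41 / 5.27 = 0.0779 V⁻¹.

λ = 0.0779 V⁻¹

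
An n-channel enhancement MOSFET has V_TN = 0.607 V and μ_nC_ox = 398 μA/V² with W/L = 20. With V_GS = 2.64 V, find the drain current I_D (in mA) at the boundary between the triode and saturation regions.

I_D = 16.4 mA

At the boundary V_DS = V_ov = V_GS − V_TN = 2.64 − 0.607 = 2.03 V.
k_n = μ_nC_ox · (W/L) = 7.96 mA/V².
I_D = ½ k_n V_ov² = 0.5 × 7.96 × 2.03² = 16.4 mA.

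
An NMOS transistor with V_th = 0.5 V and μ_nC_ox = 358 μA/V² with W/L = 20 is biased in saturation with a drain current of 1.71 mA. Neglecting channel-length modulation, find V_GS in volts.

V_GS = 1.19 V

k_n = μ_nC_ox · (W/L) = 7.16 mA/V².
In saturation I_D = ½ k_n (V_GS − V_th)², so V_GS − V_th = √(2 I_D / k_n) = √(2 × 1.71 / 7.16) = 0.691 V.
V_GS = 0.5 + 0.691 = 1.19 V.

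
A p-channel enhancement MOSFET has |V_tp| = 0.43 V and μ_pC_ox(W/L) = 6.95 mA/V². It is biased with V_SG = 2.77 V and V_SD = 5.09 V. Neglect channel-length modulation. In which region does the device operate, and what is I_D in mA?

Saturation; I_D = 19.0 mA

V_ov = V_SG − |V_tp| = 2.77 − 0.43 = 2.34 V.
Since V_SD = 5.09 V ≥ V_ov = 2.34 V, the device is in saturation.
I_D = ½ k_p V_ov² = 0.5 × 6.95 × 2.34² = 19 mA.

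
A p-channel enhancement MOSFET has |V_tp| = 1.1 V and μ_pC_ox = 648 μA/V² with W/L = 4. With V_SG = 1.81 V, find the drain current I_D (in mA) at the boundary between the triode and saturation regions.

I_D = 0.653 mA

At the boundary V_SD = V_ov = V_SG − |V_tp| = 1.81 − 1.1 = 0.71 V.
k_p = μ_pC_ox · (W/L) = 2.592 mA/V².
I_D = ½ k_p V_ov² = 0.5 × 2.592 × 0.71² = 0.653 mA.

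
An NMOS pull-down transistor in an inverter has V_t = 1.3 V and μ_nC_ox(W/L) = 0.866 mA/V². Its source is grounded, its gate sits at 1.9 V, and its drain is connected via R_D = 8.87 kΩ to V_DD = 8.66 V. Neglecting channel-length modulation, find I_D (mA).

V_GS = V_G = 1.9 V, so V_ov = 1.9 − 1.3 = 0.6 V.
Assume saturation: I_D = ½ k_n V_ov² = 0.5 × 0.866 × 0.6² = 0.156 mA, giving V_DS = V_DD − I_D R_D = 8.66 − 0.156 × 8.87 = 7.28 V.
V_DS = 7.28 V ≥ V_ov = 0.6 V, confirming saturation.

I_D = 0.156 mA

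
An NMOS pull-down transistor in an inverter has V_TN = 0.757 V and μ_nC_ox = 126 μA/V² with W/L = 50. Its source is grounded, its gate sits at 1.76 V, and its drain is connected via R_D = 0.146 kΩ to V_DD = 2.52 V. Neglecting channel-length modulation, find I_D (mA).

I_D = 3.17 mA

V_GS = V_G = 1.76 V, so V_ov = 1.76 − 0.757 = 1 V.
k_n = μ_nC_ox · (W/L) = 6.3 mA/V².
Assume saturation: I_D = ½ k_n V_ov² = 0.5 × 6.3 × 1² = 3.17 mA, giving V_DS = V_DD − I_D R_D = 2.52 − 3.17 × 0.146 = 2.06 V.
V_DS = 2.06 V ≥ V_ov = 1 V, confirming saturation.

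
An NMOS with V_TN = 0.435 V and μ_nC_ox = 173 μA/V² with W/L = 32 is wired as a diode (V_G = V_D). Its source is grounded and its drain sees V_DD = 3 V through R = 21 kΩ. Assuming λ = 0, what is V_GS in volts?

With gate tied to drain, V_GS = V_DS ≥ V_GS − V_TN, so the device is in saturation.
k_n = μ_nC_ox · (W/L) = 5.536 mA/V².
KCL at the drain: ½ k_n (V_GS − V_TN)² = (V_DD − V_GS)/R.
Let x = V_GS − 0.435. Then 58.1 x² + x − 2.565 = 0, giving x = 0.202 V (positive root), so V_GS = 0.637 V.
I_D = (V_DD − V_GS)/R = (3 − 0.637) / 21 = 0.113 mA.

V_GS = 0.637 V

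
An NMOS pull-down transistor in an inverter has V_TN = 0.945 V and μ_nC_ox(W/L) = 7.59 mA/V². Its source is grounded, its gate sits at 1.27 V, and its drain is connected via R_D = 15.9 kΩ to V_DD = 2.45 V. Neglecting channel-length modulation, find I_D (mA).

I_D = 0.150 mA

V_GS = V_G = 1.27 V, so V_ov = 1.27 − 0.945 = 0.325 V.
Assume saturation: I_D = ½ k_n V_ov² = 0.5 × 7.59 × 0.325² = 0.401 mA, giving V_DS = V_DD − I_D R_D = 2.45 − 0.401 × 15.9 = -3.92 V.
But -3.92 V < V_ov = 0.325 V, so the device is actually in triode.
In triode I_D = k_n[V_ov V_DS − ½ V_DS²] and I_D = (V_DD − V_DS)/R_D. Equating: 60.3 V_DS² − 40.22 V_DS + 2.45 = 0, giving V_DS = 0.0678 V (the root below V_ov).
I_D = (2.45 − 0.0678) / 15.9 = 0.15 mA.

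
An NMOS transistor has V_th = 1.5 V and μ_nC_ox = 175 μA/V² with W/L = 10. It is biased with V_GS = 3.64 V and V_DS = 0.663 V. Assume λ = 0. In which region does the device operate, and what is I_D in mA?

k_n = μ_nC_ox · (W/L) = 1.75 mA/V².
V_ov = V_GS − V_th = 3.64 − 1.5 = 2.14 V.
Since V_DS = 0.663 V < V_ov = 2.14 V, the device is in the triode region.
I_D = k_n [V_ov · V_DS − ½ V_DS²] = 1.75 × [2.14 × 0.663 − 0.5 × 0.663²] = 2.1 mA.

Triode; I_D = 2.10 mA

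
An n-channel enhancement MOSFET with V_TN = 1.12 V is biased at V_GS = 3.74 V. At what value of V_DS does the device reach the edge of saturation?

The boundary between triode and saturation is V_DS = V_GS − V_TN = V_ov.
V_ov = 3.74 − 1.12 = 2.62 V.

V_DS,sat = 2.62 V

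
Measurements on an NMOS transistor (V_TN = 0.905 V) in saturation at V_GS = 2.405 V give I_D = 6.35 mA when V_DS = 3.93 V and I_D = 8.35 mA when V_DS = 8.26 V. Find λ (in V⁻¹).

λ = 0.102 V⁻¹

With V_GS fixed, I_D ∝ (1 + λ V_DS) in saturation, so I_D2/I_D1 = (1 + λ V_DS2)/(1 + λ V_DS1).
8.35/6.35 = 1.315 = (1 + 8.26 λ)/(1 + 3.93 λ).
Solving: λ (I_D1 V_DS2 − I_D2 V_DS1) = I_D2 − I_D1, so λ = (8.35 − 6.35) / (6.35 × 8.26 − 8.35 × 3.93) = 2 / 19.6 = 0.102 V⁻¹.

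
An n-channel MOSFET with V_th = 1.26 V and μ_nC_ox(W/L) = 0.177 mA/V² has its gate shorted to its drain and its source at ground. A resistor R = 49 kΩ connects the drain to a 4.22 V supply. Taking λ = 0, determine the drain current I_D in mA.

I_D = 0.0457 mA

With gate tied to drain, V_GS = V_DS ≥ V_GS − V_th, so the device is in saturation.
KCL at the drain: ½ k_n (V_GS − V_th)² = (V_DD − V_GS)/R.
Let x = V_GS − 1.26. Then 4.34 x² + x − 2.96 = 0, giving x = 0.719 V (positive root), so V_GS = 1.98 V.
I_D = (V_DD − V_GS)/R = (4.22 − 1.98) / 49 = 0.0457 mA.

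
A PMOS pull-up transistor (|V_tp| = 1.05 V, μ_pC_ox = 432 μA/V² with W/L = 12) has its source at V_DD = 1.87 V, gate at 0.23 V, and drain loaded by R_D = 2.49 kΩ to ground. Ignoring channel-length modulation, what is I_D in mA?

I_D = 0.641 mA

V_SG = V_DD − V_G = 1.87 − 0.23 = 1.64 V, so V_ov = 1.64 − 1.05 = 0.59 V.
k_p = μ_pC_ox · (W/L) = 5.184 mA/V².
Assume saturation: I_D = ½ k_p V_ov² = 0.5 × 5.184 × 0.59² = 0.902 mA, giving V_SD = V_DD − I_D R_D = 1.87 − 0.902 × 2.49 = -0.377 V.
But -0.377 V < V_ov = 0.59 V, so the device is actually in triode.
In triode I_D = k_p[V_ov V_SD − ½ V_SD²] and I_D = (V_DD − V_SD)/R_D. Equating: 6.45 V_SD² − 8.616 V_SD + 1.87 = 0, giving V_SD = 0.273 V (the root below V_ov).
I_D = (1.87 − 0.273) / 2.49 = 0.641 mA.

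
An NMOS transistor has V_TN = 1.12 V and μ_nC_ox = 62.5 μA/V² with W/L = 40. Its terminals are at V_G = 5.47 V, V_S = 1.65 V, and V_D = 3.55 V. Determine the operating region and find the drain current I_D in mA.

Triode; I_D = 8.31 mA

V_GS = V_G − V_S = 5.47 − 1.65 = 3.82 V; V_DS = V_D − V_S = 3.55 − 1.65 = 1.9 V.
k_n = μ_nC_ox · (W/L) = 2.5 mA/V².
V_ov = V_GS − V_TN = 3.82 − 1.12 = 2.7 V.
Since V_DS = 1.9 V < V_ov = 2.7 V, the device is in the triode region.
I_D = k_n [V_ov · V_DS − ½ V_DS²] = 2.5 × [2.7 × 1.9 − 0.5 × 1.9²] = 8.31 mA.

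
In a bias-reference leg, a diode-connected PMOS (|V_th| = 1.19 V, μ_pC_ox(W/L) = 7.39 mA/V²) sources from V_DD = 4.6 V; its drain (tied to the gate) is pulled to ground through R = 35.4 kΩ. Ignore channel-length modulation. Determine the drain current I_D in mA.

I_D = 0.0919 mA

With gate tied to drain, V_SG = V_SD ≥ V_SG − |V_th|, so the device is in saturation.
KCL at the drain: ½ k_p (V_SG − |V_th|)² = (V_DD − V_SG)/R.
Let x = V_SG − 1.19. Then 131 x² + x − 3.41 = 0, giving x = 0.158 V (positive root), so V_SG = 1.35 V.
I_D = (V_DD − V_SG)/R = (4.6 − 1.35) / 35.4 = 0.0919 mA.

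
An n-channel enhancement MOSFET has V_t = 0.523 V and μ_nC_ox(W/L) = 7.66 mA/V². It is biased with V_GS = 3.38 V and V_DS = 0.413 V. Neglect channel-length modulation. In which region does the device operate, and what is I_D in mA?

Triode; I_D = 8.39 mA

V_ov = V_GS − V_t = 3.38 − 0.523 = 2.86 V.
Since V_DS = 0.413 V < V_ov = 2.86 V, the device is in the triode region.
I_D = k_n [V_ov · V_DS − ½ V_DS²] = 7.66 × [2.86 × 0.413 − 0.5 × 0.413²] = 8.39 mA.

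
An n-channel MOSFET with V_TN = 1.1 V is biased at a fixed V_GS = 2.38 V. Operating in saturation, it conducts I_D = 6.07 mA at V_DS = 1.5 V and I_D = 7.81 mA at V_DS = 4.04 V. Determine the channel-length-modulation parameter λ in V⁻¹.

λ = 0.136 V⁻¹

With V_GS fixed, I_D ∝ (1 + λ V_DS) in saturation, so I_D2/I_D1 = (1 + λ V_DS2)/(1 + λ V_DS1).
7.81/6.07 = 1.287 = (1 + 4.04 λ)/(1 + 1.5 λ).
Solving: λ (I_D1 V_DS2 − I_D2 V_DS1) = I_D2 − I_D1, so λ = (7.81 − 6.07) / (6.07 × 4.04 − 7.81 × 1.5) = 1.74 / 12.8 = 0.136 V⁻¹.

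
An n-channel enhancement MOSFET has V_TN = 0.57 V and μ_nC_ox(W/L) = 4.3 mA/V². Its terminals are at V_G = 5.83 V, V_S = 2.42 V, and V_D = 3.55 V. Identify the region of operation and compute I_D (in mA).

Triode; I_D = 11.1 mA

V_GS = V_G − V_S = 5.83 − 2.42 = 3.41 V; V_DS = V_D − V_S = 3.55 − 2.42 = 1.13 V.
V_ov = V_GS − V_TN = 3.41 − 0.57 = 2.84 V.
Since V_DS = 1.13 V < V_ov = 2.84 V, the device is in the triode region.
I_D = k_n [V_ov · V_DS − ½ V_DS²] = 4.3 × [2.84 × 1.13 − 0.5 × 1.13²] = 11.1 mA.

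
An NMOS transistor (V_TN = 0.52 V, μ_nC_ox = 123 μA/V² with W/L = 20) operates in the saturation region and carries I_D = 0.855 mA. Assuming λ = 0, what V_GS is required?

V_GS = 1.35 V

k_n = μ_nC_ox · (W/L) = 2.46 mA/V².
In saturation I_D = ½ k_n (V_GS − V_TN)², so V_GS − V_TN = √(2 I_D / k_n) = √(2 × 0.855 / 2.46) = 0.834 V.
V_GS = 0.52 + 0.834 = 1.35 V.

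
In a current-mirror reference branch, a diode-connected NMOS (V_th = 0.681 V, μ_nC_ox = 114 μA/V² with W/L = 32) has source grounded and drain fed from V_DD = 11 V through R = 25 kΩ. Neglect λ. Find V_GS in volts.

V_GS = 1.15 V

With gate tied to drain, V_GS = V_DS ≥ V_GS − V_th, so the device is in saturation.
k_n = μ_nC_ox · (W/L) = 3.648 mA/V².
KCL at the drain: ½ k_n (V_GS − V_th)² = (V_DD − V_GS)/R.
Let x = V_GS − 0.681. Then 45.6 x² + x − 10.32 = 0, giving x = 0.465 V (positive root), so V_GS = 1.15 V.
I_D = (V_DD − V_GS)/R = (11 − 1.15) / 25 = 0.394 mA.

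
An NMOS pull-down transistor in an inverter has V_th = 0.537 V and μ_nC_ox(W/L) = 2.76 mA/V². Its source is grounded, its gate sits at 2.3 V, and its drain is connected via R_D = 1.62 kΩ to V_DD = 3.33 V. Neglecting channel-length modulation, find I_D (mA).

V_GS = V_G = 2.3 V, so V_ov = 2.3 − 0.537 = 1.76 V.
Assume saturation: I_D = ½ k_n V_ov² = 0.5 × 2.76 × 1.76² = 4.29 mA, giving V_DS = V_DD − I_D R_D = 3.33 − 4.29 × 1.62 = -3.62 V.
But -3.62 V < V_ov = 1.76 V, so the device is actually in triode.
In triode I_D = k_n[V_ov V_DS − ½ V_DS²] and I_D = (V_DD − V_DS)/R_D. Equating: 2.24 V_DS² − 8.883 V_DS + 3.33 = 0, giving V_DS = 0.419 V (the root below V_ov).
I_D = (3.33 − 0.419) / 1.62 = 1.8 mA.

I_D = 1.80 mA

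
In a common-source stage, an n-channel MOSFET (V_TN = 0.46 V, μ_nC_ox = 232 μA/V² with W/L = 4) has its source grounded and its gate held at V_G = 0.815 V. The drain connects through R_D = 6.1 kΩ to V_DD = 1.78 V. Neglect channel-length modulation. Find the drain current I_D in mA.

I_D = 0.0585 mA

V_GS = V_G = 0.815 V, so V_ov = 0.815 − 0.46 = 0.355 V.
k_n = μ_nC_ox · (W/L) = 0.928 mA/V².
Assume saturation: I_D = ½ k_n V_ov² = 0.5 × 0.928 × 0.355² = 0.0585 mA, giving V_DS = V_DD − I_D R_D = 1.78 − 0.0585 × 6.1 = 1.42 V.
V_DS = 1.42 V ≥ V_ov = 0.355 V, confirming saturation.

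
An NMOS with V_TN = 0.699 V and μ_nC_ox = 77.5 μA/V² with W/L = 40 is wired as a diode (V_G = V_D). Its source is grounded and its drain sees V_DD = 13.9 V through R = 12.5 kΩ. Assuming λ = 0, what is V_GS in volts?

With gate tied to drain, V_GS = V_DS ≥ V_GS − V_TN, so the device is in saturation.
k_n = μ_nC_ox · (W/L) = 3.1 mA/V².
KCL at the drain: ½ k_n (V_GS − V_TN)² = (V_DD − V_GS)/R.
Let x = V_GS − 0.699. Then 19.4 x² + x − 13.2 = 0, giving x = 0.8 V (positive root), so V_GS = 1.5 V.
I_D = (V_DD − V_GS)/R = (13.9 − 1.5) / 12.5 = 0.992 mA.

V_GS = 1.50 V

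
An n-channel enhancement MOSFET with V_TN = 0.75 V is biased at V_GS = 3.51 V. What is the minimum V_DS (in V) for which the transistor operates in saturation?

V_DS,sat = 2.76 V

The boundary between triode and saturation is V_DS = V_GS − V_TN = V_ov.
V_ov = 3.51 − 0.75 = 2.76 V.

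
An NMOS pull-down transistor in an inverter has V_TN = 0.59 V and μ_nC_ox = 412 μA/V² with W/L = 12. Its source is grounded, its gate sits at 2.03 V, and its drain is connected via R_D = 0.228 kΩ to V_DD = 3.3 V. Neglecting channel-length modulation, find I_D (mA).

V_GS = V_G = 2.03 V, so V_ov = 2.03 − 0.59 = 1.44 V.
k_n = μ_nC_ox · (W/L) = 4.944 mA/V².
Assume saturation: I_D = ½ k_n V_ov² = 0.5 × 4.944 × 1.44² = 5.13 mA, giving V_DS = V_DD − I_D R_D = 3.3 − 5.13 × 0.228 = 2.13 V.
V_DS = 2.13 V ≥ V_ov = 1.44 V, confirming saturation.

I_D = 5.13 mA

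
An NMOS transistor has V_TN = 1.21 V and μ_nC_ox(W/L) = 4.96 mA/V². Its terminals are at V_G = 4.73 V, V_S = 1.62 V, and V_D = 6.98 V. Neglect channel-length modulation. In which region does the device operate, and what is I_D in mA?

V_GS = V_G − V_S = 4.73 − 1.62 = 3.11 V; V_DS = V_D − V_S = 6.98 − 1.62 = 5.36 V.
V_ov = V_GS − V_TN = 3.11 − 1.21 = 1.9 V.
Since V_DS = 5.36 V ≥ V_ov = 1.9 V, the device is in saturation.
I_D = ½ k_n V_ov² = 0.5 × 4.96 × 1.9² = 8.95 mA.

Saturation; I_D = 8.95 mA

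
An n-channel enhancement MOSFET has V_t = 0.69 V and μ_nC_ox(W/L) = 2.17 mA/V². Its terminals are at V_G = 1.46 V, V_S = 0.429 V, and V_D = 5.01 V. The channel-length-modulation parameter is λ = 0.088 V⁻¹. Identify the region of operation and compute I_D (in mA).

Saturation; I_D = 0.177 mA

V_GS = V_G − V_S = 1.46 − 0.429 = 1.03 V; V_DS = V_D − V_S = 5.01 − 0.429 = 4.58 V.
V_ov = V_GS − V_t = 1.03 − 0.69 = 0.341 V.
Since V_DS = 4.58 V ≥ V_ov = 0.341 V, the device is in saturation.
I_D = ½ k_n V_ov² (1 + λ V_DS) = 0.5 × 2.17 × 0.341² × (1 + 0.088 × 4.58) = 0.177 mA.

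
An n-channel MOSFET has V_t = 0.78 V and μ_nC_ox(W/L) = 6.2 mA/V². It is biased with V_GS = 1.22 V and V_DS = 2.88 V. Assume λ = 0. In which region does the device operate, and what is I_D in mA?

V_ov = V_GS − V_t = 1.22 − 0.78 = 0.44 V.
Since V_DS = 2.88 V ≥ V_ov = 0.44 V, the device is in saturation.
I_D = ½ k_n V_ov² = 0.5 × 6.2 × 0.44² = 0.6 mA.

Saturation; I_D = 0.600 mA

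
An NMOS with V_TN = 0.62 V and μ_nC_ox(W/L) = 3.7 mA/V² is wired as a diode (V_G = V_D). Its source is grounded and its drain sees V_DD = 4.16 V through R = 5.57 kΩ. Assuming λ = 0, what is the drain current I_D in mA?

I_D = 0.539 mA

With gate tied to drain, V_GS = V_DS ≥ V_GS − V_TN, so the device is in saturation.
KCL at the drain: ½ k_n (V_GS − V_TN)² = (V_DD − V_GS)/R.
Let x = V_GS − 0.62. Then 10.3 x² + x − 3.54 = 0, giving x = 0.54 V (positive root), so V_GS = 1.16 V.
I_D = (V_DD − V_GS)/R = (4.16 − 1.16) / 5.57 = 0.539 mA.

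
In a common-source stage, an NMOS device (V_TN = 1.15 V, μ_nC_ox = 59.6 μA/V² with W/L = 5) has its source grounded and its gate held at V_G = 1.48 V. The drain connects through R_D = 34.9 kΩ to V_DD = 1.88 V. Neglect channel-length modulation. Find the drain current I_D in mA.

V_GS = V_G = 1.48 V, so V_ov = 1.48 − 1.15 = 0.33 V.
k_n = μ_nC_ox · (W/L) = 0.298 mA/V².
Assume saturation: I_D = ½ k_n V_ov² = 0.5 × 0.298 × 0.33² = 0.0162 mA, giving V_DS = V_DD − I_D R_D = 1.88 − 0.0162 × 34.9 = 1.31 V.
V_DS = 1.31 V ≥ V_ov = 0.33 V, confirming saturation.

I_D = 0.0162 mA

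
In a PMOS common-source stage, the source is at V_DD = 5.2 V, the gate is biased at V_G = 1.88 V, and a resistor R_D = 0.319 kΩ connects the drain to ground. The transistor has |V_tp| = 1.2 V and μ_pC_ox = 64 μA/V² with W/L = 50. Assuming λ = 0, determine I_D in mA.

I_D = 7.19 mA

V_SG = V_DD − V_G = 5.2 − 1.88 = 3.32 V, so V_ov = 3.32 − 1.2 = 2.12 V.
k_p = μ_pC_ox · (W/L) = 3.2 mA/V².
Assume saturation: I_D = ½ k_p V_ov² = 0.5 × 3.2 × 2.12² = 7.19 mA, giving V_SD = V_DD − I_D R_D = 5.2 − 7.19 × 0.319 = 2.91 V.
V_SD = 2.91 V ≥ V_ov = 2.12 V, confirming saturation.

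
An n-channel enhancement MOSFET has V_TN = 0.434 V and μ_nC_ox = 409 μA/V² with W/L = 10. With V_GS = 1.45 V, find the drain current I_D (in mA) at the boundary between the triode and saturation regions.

I_D = 2.11 mA

At the boundary V_DS = V_ov = V_GS − V_TN = 1.45 − 0.434 = 1.02 V.
k_n = μ_nC_ox · (W/L) = 4.09 mA/V².
I_D = ½ k_n V_ov² = 0.5 × 4.09 × 1.02² = 2.11 mA.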